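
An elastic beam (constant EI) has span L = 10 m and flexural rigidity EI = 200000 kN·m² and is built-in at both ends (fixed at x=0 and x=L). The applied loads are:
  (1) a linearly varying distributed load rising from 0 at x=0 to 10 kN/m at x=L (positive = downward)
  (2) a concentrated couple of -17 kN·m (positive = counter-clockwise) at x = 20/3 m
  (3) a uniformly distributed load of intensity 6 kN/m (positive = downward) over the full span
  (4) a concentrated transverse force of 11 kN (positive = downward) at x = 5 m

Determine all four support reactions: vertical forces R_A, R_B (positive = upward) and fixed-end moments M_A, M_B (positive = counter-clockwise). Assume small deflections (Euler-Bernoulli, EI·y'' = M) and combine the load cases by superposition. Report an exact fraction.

R_A = 1447/30 kN, M_A = 1097/12 kN·m, R_B = 2183/30 kN, M_B = -455/4 kN·m

Load 1 — triangular load w₀=10 kN/m (0→w₀ over full span):
  R_A = 3w₀L/20 = 3·10·10/20 = 15 kN
  M_A = w₀L²/30 = 10·10²/30 = 100/3 kN·m
  R_B = 7w₀L/20 = 7·10·10/20 = 35 kN
  M_B = -w₀L²/20 = -10·10²/20 = -50 kN·m
Load 2 — applied couple M₀=-17 kN·m at a=20/3 m (b=L-a=10/3):
  R_A = 6M₀ab/L³ = 6·(-17)·(20/3)·(10/3)/10³ = -34/15 kN
  M_A = M₀b(2a-b)/L² = (-17)·(10/3)·(2·(20/3)-(10/3))/10² = -17/3 kN·m
  R_B = -6M₀ab/L³ = -6·(-17)·(20/3)·(10/3)/10³ = 34/15 kN
  M_B = M₀a(2b-a)/L² = (-17)·(20/3)·(2·(10/3)-(20/3))/10² = 0 kN·m
Load 3 — uniform load w=6 kN/m over full span:
  R_A = wL/2 = 6·10/2 = 30 kN
  M_A = wL²/12 = 6·10²/12 = 50 kN·m
  R_B = wL/2 = 6·10/2 = 30 kN
  M_B = -wL²/12 = -6·10²/12 = -50 kN·m
Load 4 — point force P=11 kN at a=5 m (b=L-a=5):
  R_A = Pb²(3a+b)/L³ = 11·5²·(3·5+5)/10³ = 11/2 kN
  M_A = Pab²/L² = 11·5·5²/10² = 55/4 kN·m
  R_B = Pa²(a+3b)/L³ = 11·5²·(5+3·5)/10³ = 11/2 kN
  M_B = -Pa²b/L² = -11·5²·5/10² = -55/4 kN·m
Superposition: R_A = 1447/30 kN, M_A = 1097/12 kN·m, R_B = 2183/30 kN, M_B = -455/4 kN·m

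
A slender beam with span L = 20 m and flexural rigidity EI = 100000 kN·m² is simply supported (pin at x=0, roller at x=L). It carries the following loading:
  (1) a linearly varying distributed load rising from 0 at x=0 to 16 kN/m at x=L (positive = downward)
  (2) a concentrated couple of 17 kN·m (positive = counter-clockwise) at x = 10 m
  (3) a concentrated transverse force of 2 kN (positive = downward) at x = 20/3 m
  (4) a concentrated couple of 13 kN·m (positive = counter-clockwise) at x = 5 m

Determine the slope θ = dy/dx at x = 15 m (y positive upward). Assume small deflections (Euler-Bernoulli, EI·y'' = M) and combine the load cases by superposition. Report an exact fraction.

Load 1 — triangular load w₀=16 kN/m (0→w₀ over full span):
  θ_1 = -w₀(7L⁴-30L²x²+15x⁴)/(360LEI) = -16·(7·20⁴-30·20²·15²+15·15⁴)/(360·20·100000) = 1313/72000 rad
Load 2 — applied couple M₀=17 kN·m at a=10 m (b=L-a=10):
  θ_2 = (M₀x²/(2L)-M₀(x-a)+C₁)/EI  [x>a] with C₁=M₀(3b²-L²)/(6L)=-85/6 = (17·15²/(2·20)-17·(15-10)+(-85/6))/100000 = -17/480000 rad
Load 3 — point force P=2 kN at a=20/3 m (b=L-a=40/3):
  θ_3 = -Pa(2L²-6Lx+3x²+a²)/(6LEI)  [x>a] = -2·(20/3)·(2·20²-6·20·15+3·15²+(20/3)²)/(6·20·100000) = 101/324000 rad
Load 4 — applied couple M₀=13 kN·m at a=5 m (b=L-a=15):
  θ_4 = (M₀x²/(2L)-M₀(x-a)+C₁)/EI  [x>a] with C₁=M₀(3b²-L²)/(6L)=715/24 = (13·15²/(2·20)-13·(15-5)+(715/24))/100000 = -13/48000 rad
Superposition: θ = Σ θ_i = 236411/12960000 rad ≈ 0.018242 rad

θ(15) = 236411/12960000 rad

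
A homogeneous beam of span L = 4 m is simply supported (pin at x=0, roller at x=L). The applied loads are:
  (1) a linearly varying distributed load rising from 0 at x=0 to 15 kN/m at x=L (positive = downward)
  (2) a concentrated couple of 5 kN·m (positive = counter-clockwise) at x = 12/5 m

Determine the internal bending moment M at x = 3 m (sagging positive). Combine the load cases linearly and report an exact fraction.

M(3) = 95/8 kN·m

Load 1 — triangular load w₀=15 kN/m (0→w₀ over full span):
  M_1 = w₀Lx/6 - w₀x³/(6L) = 15·4·3/6 - 15·3³/(6·4) = 105/8 kN·m
Load 2 — applied couple M₀=5 kN·m at a=12/5 m (b=L-a=8/5):
  M_2 = M₀x/L - M₀  [x>a] = 5·3/4 - 5 = -5/4 kN·m
Superposition: M = Σ M_i = 95/8 kN·m ≈ 11.875000 kN·m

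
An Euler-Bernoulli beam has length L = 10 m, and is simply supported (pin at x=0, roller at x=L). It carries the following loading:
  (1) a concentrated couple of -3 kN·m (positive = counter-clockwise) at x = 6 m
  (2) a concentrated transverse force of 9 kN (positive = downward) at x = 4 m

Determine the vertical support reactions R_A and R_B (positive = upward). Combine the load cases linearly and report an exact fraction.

Load 1 — applied couple M₀=-3 kN·m at a=6 m (b=L-a=4):
  R_A = M₀/L = (-3)/10 = -3/10 kN
  R_B = -M₀/L = -(-3)/10 = 3/10 kN
Load 2 — point force P=9 kN at a=4 m (b=L-a=6):
  R_A = Pb/L = 9·6/10 = 27/5 kN
  R_B = Pa/L = 9·4/10 = 18/5 kN
Superposition: R_A = 51/10 kN, R_B = 39/10 kN

R_A = 51/10 kN, R_B = 39/10 kN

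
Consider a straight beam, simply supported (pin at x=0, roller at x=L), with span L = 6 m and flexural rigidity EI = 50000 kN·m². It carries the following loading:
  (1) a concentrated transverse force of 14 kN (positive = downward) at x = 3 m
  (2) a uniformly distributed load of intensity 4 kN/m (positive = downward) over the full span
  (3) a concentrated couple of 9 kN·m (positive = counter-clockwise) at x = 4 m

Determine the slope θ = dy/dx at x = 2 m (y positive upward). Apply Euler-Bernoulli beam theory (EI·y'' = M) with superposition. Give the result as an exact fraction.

θ(2) = -227/300000 rad

Load 1 — point force P=14 kN at a=3 m (b=L-a=3):
  θ_1 = -Pb(L²-b²-3x²)/(6LEI)  [x≤a] = -14·3·(6²-3²-3·2²)/(6·6·50000) = -7/20000 rad
Load 2 — uniform load w=4 kN/m over full span:
  θ_2 = -w(L³-6Lx²+4x³)/(24EI) = -4·(6³-6·6·2²+4·2³)/(24·50000) = -13/37500 rad
Load 3 — applied couple M₀=9 kN·m at a=4 m (b=L-a=2):
  θ_3 = (M₀x²/(2L)+C₁)/EI  [x≤a] with C₁=M₀(3b²-L²)/(6L)=-6 = (9·2²/(2·6)+(-6))/50000 = -3/50000 rad
Superposition: θ = Σ θ_i = -227/300000 rad ≈ -0.000757 rad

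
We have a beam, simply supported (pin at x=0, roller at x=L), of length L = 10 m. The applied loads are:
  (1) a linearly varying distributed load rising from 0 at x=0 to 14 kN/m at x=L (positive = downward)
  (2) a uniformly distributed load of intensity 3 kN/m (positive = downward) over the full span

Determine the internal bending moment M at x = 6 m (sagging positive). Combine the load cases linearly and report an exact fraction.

M(6) = 628/5 kN·m

Load 1 — triangular load w₀=14 kN/m (0→w₀ over full span):
  M_1 = w₀Lx/6 - w₀x³/(6L) = 14·10·6/6 - 14·6³/(6·10) = 448/5 kN·m
Load 2 — uniform load w=3 kN/m over full span:
  M_2 = wx(L-x)/2 = 3·6·(10-6)/2 = 36 kN·m
Superposition: M = Σ M_i = 628/5 kN·m ≈ 125.600000 kN·m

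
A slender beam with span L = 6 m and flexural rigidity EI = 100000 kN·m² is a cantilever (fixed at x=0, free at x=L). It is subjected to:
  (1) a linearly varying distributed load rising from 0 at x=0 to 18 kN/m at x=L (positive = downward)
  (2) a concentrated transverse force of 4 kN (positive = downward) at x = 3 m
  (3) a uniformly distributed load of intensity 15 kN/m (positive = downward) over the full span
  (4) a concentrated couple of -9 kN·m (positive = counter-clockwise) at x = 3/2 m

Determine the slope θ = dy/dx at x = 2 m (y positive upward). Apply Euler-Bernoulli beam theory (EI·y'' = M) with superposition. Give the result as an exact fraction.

Load 1 — triangular load w₀=18 kN/m (0→w₀ over full span):
  θ_1 = (w₀Lx²/4-w₀L²x/3-w₀x⁴/(24L))/EI = (18·6·2²/4-18·6²·2/3-18·2⁴/(24·6))/100000 = -163/50000 rad
Load 2 — point force P=4 kN at a=3 m (b=L-a=3):
  θ_2 = -Px(2a-x)/(2EI)  [x≤a] = -4·2·(2·3-2)/(2·100000) = -1/6250 rad
Load 3 — uniform load w=15 kN/m over full span:
  θ_3 = -wx(x²-3Lx+3L²)/(6EI) = -15·2·(2²-3·6·2+3·6²)/(6·100000) = -19/5000 rad
Load 4 — applied couple M₀=-9 kN·m at a=3/2 m (b=L-a=9/2):
  θ_4 = M₀a/EI  [x>a] = (-9)·(3/2)/100000 = -27/200000 rad
Superposition: θ = Σ θ_i = -1471/200000 rad ≈ -0.007355 rad

θ(2) = -1471/200000 rad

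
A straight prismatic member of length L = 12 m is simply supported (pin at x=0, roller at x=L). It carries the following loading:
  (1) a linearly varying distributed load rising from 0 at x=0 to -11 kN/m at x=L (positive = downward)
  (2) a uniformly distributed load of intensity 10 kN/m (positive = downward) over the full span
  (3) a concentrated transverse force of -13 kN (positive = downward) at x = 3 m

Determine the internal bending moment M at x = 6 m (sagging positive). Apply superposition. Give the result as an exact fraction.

Load 1 — triangular load w₀=-11 kN/m (0→w₀ over full span):
  M_1 = w₀Lx/6 - w₀x³/(6L) = (-11)·12·6/6 - (-11)·6³/(6·12) = -99 kN·m
Load 2 — uniform load w=10 kN/m over full span:
  M_2 = wx(L-x)/2 = 10·6·(12-6)/2 = 180 kN·m
Load 3 — point force P=-13 kN at a=3 m (b=L-a=9):
  M_3 = Pa(L-x)/L  [x>a] = (-13)·3·(12-6)/12 = -39/2 kN·m
Superposition: M = Σ M_i = 123/2 kN·m ≈ 61.500000 kN·m

M(6) = 123/2 kN·m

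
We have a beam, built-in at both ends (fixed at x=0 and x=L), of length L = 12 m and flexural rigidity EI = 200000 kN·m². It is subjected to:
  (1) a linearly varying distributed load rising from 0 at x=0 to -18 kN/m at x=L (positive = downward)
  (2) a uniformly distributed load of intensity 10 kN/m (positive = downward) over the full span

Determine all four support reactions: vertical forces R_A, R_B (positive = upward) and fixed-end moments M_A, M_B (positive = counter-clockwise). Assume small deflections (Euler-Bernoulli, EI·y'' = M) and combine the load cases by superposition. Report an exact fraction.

R_A = 138/5 kN, M_A = 168/5 kN·m, R_B = -78/5 kN, M_B = 48/5 kN·m

Load 1 — triangular load w₀=-18 kN/m (0→w₀ over full span):
  R_A = 3w₀L/20 = 3·(-18)·12/20 = -162/5 kN
  M_A = w₀L²/30 = (-18)·12²/30 = -432/5 kN·m
  R_B = 7w₀L/20 = 7·(-18)·12/20 = -378/5 kN
  M_B = -w₀L²/20 = -(-18)·12²/20 = 648/5 kN·m
Load 2 — uniform load w=10 kN/m over full span:
  R_A = wL/2 = 10·12/2 = 60 kN
  M_A = wL²/12 = 10·12²/12 = 120 kN·m
  R_B = wL/2 = 10·12/2 = 60 kN
  M_B = -wL²/12 = -10·12²/12 = -120 kN·m
Superposition: R_A = 138/5 kN, M_A = 168/5 kN·m, R_B = -78/5 kN, M_B = 48/5 kN·m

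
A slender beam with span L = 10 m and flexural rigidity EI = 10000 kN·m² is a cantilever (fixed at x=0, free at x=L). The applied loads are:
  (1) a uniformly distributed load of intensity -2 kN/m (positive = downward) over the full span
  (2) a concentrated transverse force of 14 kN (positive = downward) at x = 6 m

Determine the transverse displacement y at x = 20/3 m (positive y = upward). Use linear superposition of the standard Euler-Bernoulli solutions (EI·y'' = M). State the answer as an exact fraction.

Load 1 — uniform load w=-2 kN/m over full span:
  y_1 = -wx²(x²-4Lx+6L²)/(24EI) = -(-2)·(20/3)²·((20/3)²-4·10·(20/3)+6·10²)/(24·10000) = 34/243 m
Load 2 — point force P=14 kN at a=6 m (b=L-a=4):
  y_2 = -Pa²(3x-a)/(6EI)  [x>a] = -14·6²·(3·(20/3)-6)/(6·10000) = -147/1250 m
Superposition: y = Σ y_i = 6779/303750 m ≈ 0.022318 m

y(20/3) = 6779/303750 m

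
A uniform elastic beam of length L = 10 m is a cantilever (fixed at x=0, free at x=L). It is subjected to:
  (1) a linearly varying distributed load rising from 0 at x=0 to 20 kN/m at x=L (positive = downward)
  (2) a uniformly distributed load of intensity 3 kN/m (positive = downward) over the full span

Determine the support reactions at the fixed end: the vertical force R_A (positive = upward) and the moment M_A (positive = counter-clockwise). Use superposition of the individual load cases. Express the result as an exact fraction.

R_A = 130 kN, M_A = 2450/3 kN·m

Load 1 — triangular load w₀=20 kN/m (0→w₀ over full span):
  R_A = w₀L/2 = 20·10/2 = 100 kN
  M_A = w₀L²/3 = 20·10²/3 = 2000/3 kN·m
Load 2 — uniform load w=3 kN/m over full span:
  R_A = wL = 3·10 = 30 kN
  M_A = wL²/2 = 3·10²/2 = 150 kN·m
Superposition: R_A = 130 kN, M_A = 2450/3 kN·m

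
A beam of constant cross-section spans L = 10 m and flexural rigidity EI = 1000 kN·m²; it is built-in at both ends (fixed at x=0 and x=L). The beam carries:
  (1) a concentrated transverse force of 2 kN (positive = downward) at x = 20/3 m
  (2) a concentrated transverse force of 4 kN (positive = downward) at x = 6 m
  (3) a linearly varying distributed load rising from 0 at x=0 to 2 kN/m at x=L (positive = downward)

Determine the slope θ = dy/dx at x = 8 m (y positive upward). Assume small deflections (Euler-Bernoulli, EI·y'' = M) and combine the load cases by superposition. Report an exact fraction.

θ(8) = 7523/421875 rad

Load 1 — point force P=2 kN at a=20/3 m (b=L-a=10/3):
  θ_1 = Pa²(L-x)(2bL-(3b+a)(L-x))/(2L³EI)  [x>a] = 2·(20/3)²·(10-8)·(2·(10/3)·10-(3·(10/3)+(20/3))·(10-8))/(2·10³·1000) = 2/675 rad
Load 2 — point force P=4 kN at a=6 m (b=L-a=4):
  θ_2 = Pa²(L-x)(2bL-(3b+a)(L-x))/(2L³EI)  [x>a] = 4·6²·(10-8)·(2·4·10-(3·4+6)·(10-8))/(2·10³·1000) = 99/15625 rad
Load 3 — triangular load w₀=2 kN/m (0→w₀ over full span):
  θ_3 = -w₀(2x(L-x)(L-2x)(x+2L)+x²(L-x)²)/(120LEI) = -2·(2·8·(10-8)·(10-2·8)·(8+2·10)+8²·(10-8)²)/(120·10·1000) = 16/1875 rad
Superposition: θ = Σ θ_i = 7523/421875 rad ≈ 0.017832 rad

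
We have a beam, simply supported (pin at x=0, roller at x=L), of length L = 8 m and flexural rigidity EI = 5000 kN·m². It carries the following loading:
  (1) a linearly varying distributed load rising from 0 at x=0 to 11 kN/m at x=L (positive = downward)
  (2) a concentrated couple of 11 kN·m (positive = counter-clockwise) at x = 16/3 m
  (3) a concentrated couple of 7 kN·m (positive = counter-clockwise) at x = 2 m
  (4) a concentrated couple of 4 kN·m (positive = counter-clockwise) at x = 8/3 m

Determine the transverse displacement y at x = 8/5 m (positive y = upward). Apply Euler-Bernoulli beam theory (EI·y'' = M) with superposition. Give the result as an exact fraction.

y(8/5) = -3890191/117187500 m

Load 1 — triangular load w₀=11 kN/m (0→w₀ over full span):
  y_1 = -w₀x(7L⁴-10L²x²+3x⁴)/(360LEI) = -11·(8/5)·(7·8⁴-10·8²·(8/5)²+3·(8/5)⁴)/(360·8·5000) = -968704/29296875 m
Load 2 — applied couple M₀=11 kN·m at a=16/3 m (b=L-a=8/3):
  y_2 = (M₀x³/(6L)+C₁x)/EI  [x≤a] with C₁=M₀(3b²-L²)/(6L)=-88/9 = (11·(8/5)³/(6·8)+(-88/9)·(8/5))/5000 = -2068/703125 m
Load 3 — applied couple M₀=7 kN·m at a=2 m (b=L-a=6):
  y_3 = (M₀x³/(6L)+C₁x)/EI  [x≤a] with C₁=M₀(3b²-L²)/(6L)=77/12 = (7·(8/5)³/(6·8)+(77/12)·(8/5))/5000 = 679/312500 m
Load 4 — applied couple M₀=4 kN·m at a=8/3 m (b=L-a=16/3):
  y_4 = (M₀x³/(6L)+C₁x)/EI  [x≤a] with C₁=M₀(3b²-L²)/(6L)=16/9 = (4·(8/5)³/(6·8)+(16/9)·(8/5))/5000 = 448/703125 m
Superposition: y = Σ y_i = -3890191/117187500 m ≈ -0.033196 m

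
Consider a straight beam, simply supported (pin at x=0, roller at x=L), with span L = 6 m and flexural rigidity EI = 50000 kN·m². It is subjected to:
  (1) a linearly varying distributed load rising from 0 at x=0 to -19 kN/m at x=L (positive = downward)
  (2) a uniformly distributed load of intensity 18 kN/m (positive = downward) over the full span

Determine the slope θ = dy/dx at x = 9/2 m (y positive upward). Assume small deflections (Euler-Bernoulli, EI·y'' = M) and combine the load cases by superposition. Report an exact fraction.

Load 1 — triangular load w₀=-19 kN/m (0→w₀ over full span):
  θ_1 = -w₀(7L⁴-30L²x²+15x⁴)/(360LEI) = -(-19)·(7·6⁴-30·6²·(9/2)²+15·(9/2)⁴)/(360·6·50000) = -74841/64000000 rad
Load 2 — uniform load w=18 kN/m over full span:
  θ_2 = -w(L³-6Lx²+4x³)/(24EI) = -18·(6³-6·6·(9/2)²+4·(9/2)³)/(24·50000) = 891/400000 rad
Superposition: θ = Σ θ_i = 67719/64000000 rad ≈ 0.001058 rad

θ(9/2) = 67719/64000000 rad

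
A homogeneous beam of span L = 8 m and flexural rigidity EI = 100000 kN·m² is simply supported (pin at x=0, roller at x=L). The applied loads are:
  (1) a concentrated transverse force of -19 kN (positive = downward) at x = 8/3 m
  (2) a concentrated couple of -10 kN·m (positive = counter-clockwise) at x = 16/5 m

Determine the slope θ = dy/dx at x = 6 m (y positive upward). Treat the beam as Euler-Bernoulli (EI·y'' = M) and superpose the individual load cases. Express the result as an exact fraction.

θ(6) = -34789/81000000 rad

Load 1 — point force P=-19 kN at a=8/3 m (b=L-a=16/3):
  θ_1 = -Pa(2L²-6Lx+3x²+a²)/(6LEI)  [x>a] = -(-19)·(8/3)·(2·8²-6·8·6+3·6²+(8/3)²)/(6·8·100000) = -1919/4050000 rad
Load 2 — applied couple M₀=-10 kN·m at a=16/5 m (b=L-a=24/5):
  θ_2 = (M₀x²/(2L)-M₀(x-a)+C₁)/EI  [x>a] with C₁=M₀(3b²-L²)/(6L)=-16/15 = ((-10)·6²/(2·8)-(-10)·(6-(16/5))+(-16/15))/100000 = 133/3000000 rad
Superposition: θ = Σ θ_i = -34789/81000000 rad ≈ -0.000429 rad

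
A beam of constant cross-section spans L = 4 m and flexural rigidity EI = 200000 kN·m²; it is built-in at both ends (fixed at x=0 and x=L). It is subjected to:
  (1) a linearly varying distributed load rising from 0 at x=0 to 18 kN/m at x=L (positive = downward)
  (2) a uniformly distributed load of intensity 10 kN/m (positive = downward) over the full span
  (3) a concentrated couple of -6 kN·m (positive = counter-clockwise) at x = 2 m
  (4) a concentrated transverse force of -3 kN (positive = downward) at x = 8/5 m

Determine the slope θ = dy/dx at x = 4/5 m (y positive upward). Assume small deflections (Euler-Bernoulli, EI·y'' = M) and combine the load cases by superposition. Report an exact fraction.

Load 1 — triangular load w₀=18 kN/m (0→w₀ over full span):
  θ_1 = -w₀(2x(L-x)(L-2x)(x+2L)+x²(L-x)²)/(120LEI) = -18·(2·(4/5)·(4-(4/5))·(4-2·(4/5))·((4/5)+2·4)+(4/5)²·(4-(4/5))²)/(120·4·200000) = -42/1953125 rad
Load 2 — uniform load w=10 kN/m over full span:
  θ_2 = -wx(L-x)(L-2x)/(12EI) = -10·(4/5)·(4-(4/5))·(4-2·(4/5))/(12·200000) = -2/78125 rad
Load 3 — applied couple M₀=-6 kN·m at a=2 m (b=L-a=2):
  θ_3 = (R_Ax²/2 - M_Ax)/EI  [x≤a] with R_A=-9/4, M_A=-3/2 = ((-9/4)·(4/5)²/2 - (-3/2)·(4/5))/200000 = 3/1250000 rad
Load 4 — point force P=-3 kN at a=8/5 m (b=L-a=12/5):
  θ_4 = -Pb²x(2aL-(3a+b)x)/(2L³EI)  [x≤a] = -(-3)·(12/5)²·(4/5)·(2·(8/5)·4-(3·(8/5)+(12/5))·(4/5))/(2·4³·200000) = 297/78125000 rad
Superposition: θ = Σ θ_i = -6391/156250000 rad ≈ -0.000041 rad

θ(4/5) = -6391/156250000 rad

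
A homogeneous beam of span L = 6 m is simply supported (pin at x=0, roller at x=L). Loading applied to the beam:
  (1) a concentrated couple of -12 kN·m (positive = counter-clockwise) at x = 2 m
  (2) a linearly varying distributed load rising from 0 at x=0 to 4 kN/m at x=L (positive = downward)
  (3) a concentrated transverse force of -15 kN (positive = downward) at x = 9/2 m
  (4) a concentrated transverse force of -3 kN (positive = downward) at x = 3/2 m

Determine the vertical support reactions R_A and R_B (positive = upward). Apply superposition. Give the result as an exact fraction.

Load 1 — applied couple M₀=-12 kN·m at a=2 m (b=L-a=4):
  R_A = M₀/L = (-12)/6 = -2 kN
  R_B = -M₀/L = -(-12)/6 = 2 kN
Load 2 — triangular load w₀=4 kN/m (0→w₀ over full span):
  R_A = w₀L/6 = 4·6/6 = 4 kN
  R_B = w₀L/3 = 4·6/3 = 8 kN
Load 3 — point force P=-15 kN at a=9/2 m (b=L-a=3/2):
  R_A = Pb/L = (-15)·(3/2)/6 = -15/4 kN
  R_B = Pa/L = (-15)·(9/2)/6 = -45/4 kN
Load 4 — point force P=-3 kN at a=3/2 m (b=L-a=9/2):
  R_A = Pb/L = (-3)·(9/2)/6 = -9/4 kN
  R_B = Pa/L = (-3)·(3/2)/6 = -3/4 kN
Superposition: R_A = -4 kN, R_B = -2 kN

R_A = -4 kN, R_B = -2 kN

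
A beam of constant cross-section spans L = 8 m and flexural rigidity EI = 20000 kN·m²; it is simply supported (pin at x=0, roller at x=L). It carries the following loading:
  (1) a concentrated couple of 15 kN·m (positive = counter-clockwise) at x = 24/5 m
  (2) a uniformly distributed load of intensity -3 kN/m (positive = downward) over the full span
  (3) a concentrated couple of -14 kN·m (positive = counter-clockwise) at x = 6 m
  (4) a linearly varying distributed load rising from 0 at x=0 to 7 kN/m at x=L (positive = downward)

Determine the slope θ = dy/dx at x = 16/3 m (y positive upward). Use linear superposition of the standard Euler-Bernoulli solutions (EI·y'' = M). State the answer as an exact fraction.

Load 1 — applied couple M₀=15 kN·m at a=24/5 m (b=L-a=16/5):
  θ_1 = (M₀x²/(2L)-M₀(x-a)+C₁)/EI  [x>a] with C₁=M₀(3b²-L²)/(6L)=-52/5 = (15·(16/3)²/(2·8)-15·((16/3)-(24/5))+(-52/5))/20000 = 31/75000 rad
Load 2 — uniform load w=-3 kN/m over full span:
  θ_2 = -w(L³-6Lx²+4x³)/(24EI) = -(-3)·(8³-6·8·(16/3)²+4·(16/3)³)/(24·20000) = -26/16875 rad
Load 3 — applied couple M₀=-14 kN·m at a=6 m (b=L-a=2):
  θ_3 = (M₀x²/(2L)+C₁)/EI  [x≤a] with C₁=M₀(3b²-L²)/(6L)=91/6 = ((-14)·(16/3)²/(2·8)+(91/6))/20000 = -7/14400 rad
Load 4 — triangular load w₀=7 kN/m (0→w₀ over full span):
  θ_4 = -w₀(7L⁴-30L²x²+15x⁴)/(360LEI) = -7·(7·8⁴-30·8²·(16/3)²+15·(16/3)⁴)/(360·8·20000) = 1274/759375 rad
Superposition: θ = Σ θ_i = 3119/48600000 rad ≈ 0.000064 rad

θ(16/3) = 3119/48600000 rad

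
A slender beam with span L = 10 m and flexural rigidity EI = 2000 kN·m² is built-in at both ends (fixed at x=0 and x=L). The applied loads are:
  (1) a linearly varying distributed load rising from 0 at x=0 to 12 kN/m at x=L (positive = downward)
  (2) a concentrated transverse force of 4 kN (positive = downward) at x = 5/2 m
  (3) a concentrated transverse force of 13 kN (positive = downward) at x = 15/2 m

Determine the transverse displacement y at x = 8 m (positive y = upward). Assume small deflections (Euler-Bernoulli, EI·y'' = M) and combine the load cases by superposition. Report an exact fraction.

Load 1 — triangular load w₀=12 kN/m (0→w₀ over full span):
  y_1 = -w₀x²(L-x)²(x+2L)/(120LEI) = -12·8²·(10-8)²·(8+2·10)/(120·10·2000) = -112/3125 m
Load 2 — point force P=4 kN at a=5/2 m (b=L-a=15/2):
  y_2 = -Pa²(L-x)²(3bL-(3b+a)(L-x))/(6L³EI)  [x>a] = -4·(5/2)²·(10-8)²·(3·(15/2)·10-(3·(15/2)+(5/2))·(10-8))/(6·10³·2000) = -7/4800 m
Load 3 — point force P=13 kN at a=15/2 m (b=L-a=5/2):
  y_3 = -Pa²(L-x)²(3bL-(3b+a)(L-x))/(6L³EI)  [x>a] = -13·(15/2)²·(10-8)²·(3·(5/2)·10-(3·(5/2)+(15/2))·(10-8))/(6·10³·2000) = -351/32000 m
Superposition: y = Σ y_i = -115841/2400000 m ≈ -0.048267 m

y(8) = -115841/2400000 m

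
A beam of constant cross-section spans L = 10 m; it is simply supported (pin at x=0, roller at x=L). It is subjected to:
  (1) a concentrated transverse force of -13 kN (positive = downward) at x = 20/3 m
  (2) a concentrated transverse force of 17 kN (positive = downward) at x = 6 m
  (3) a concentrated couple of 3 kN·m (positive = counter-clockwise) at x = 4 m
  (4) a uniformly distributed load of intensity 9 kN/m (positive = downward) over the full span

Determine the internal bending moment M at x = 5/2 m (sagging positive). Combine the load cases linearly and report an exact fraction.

M(5/2) = 2191/24 kN·m

Load 1 — point force P=-13 kN at a=20/3 m (b=L-a=10/3):
  M_1 = Pbx/L  [x≤a] = (-13)·(10/3)·(5/2)/10 = -65/6 kN·m
Load 2 — point force P=17 kN at a=6 m (b=L-a=4):
  M_2 = Pbx/L  [x≤a] = 17·4·(5/2)/10 = 17 kN·m
Load 3 — applied couple M₀=3 kN·m at a=4 m (b=L-a=6):
  M_3 = M₀x/L  [x≤a] = 3·(5/2)/10 = 3/4 kN·m
Load 4 — uniform load w=9 kN/m over full span:
  M_4 = wx(L-x)/2 = 9·(5/2)·(10-(5/2))/2 = 675/8 kN·m
Superposition: M = Σ M_i = 2191/24 kN·m ≈ 91.291667 kN·m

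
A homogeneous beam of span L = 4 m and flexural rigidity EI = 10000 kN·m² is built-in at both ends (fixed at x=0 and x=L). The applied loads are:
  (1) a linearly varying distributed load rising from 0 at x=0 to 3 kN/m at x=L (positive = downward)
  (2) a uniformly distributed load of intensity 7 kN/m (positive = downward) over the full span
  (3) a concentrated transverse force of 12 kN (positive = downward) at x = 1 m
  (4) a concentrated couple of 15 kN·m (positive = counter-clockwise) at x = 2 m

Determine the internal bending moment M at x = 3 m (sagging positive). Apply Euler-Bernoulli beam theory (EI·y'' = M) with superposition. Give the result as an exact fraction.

M(3) = -79/120 kN·m

Load 1 — triangular load w₀=3 kN/m (0→w₀ over full span):
  M_1 = 3w₀Lx/20 - w₀L²/30 - w₀x³/(6L) = 3·3·4·3/20 - 3·4²/30 - 3·3³/(6·4) = 17/40 kN·m
Load 2 — uniform load w=7 kN/m over full span:
  M_2 = wLx/2 - wL²/12 - wx²/2 = 7·4·3/2 - 7·4²/12 - 7·3²/2 = 7/6 kN·m
Load 3 — point force P=12 kN at a=1 m (b=L-a=3):
  M_3 = Pa²(a+3b)(L-x)/L³ - Pa²b/L²  [x>a] = 12·1²·(1+3·3)·(4-3)/4³ - 12·1²·3/4² = -3/8 kN·m
Load 4 — applied couple M₀=15 kN·m at a=2 m (b=L-a=2):
  M_4 = R_Ax - M_A - M₀  [x>a] with R_A=45/8, M_A=15/4 = (45/8)·3 - (15/4) - 15 = -15/8 kN·m
Superposition: M = Σ M_i = -79/120 kN·m ≈ -0.658333 kN·m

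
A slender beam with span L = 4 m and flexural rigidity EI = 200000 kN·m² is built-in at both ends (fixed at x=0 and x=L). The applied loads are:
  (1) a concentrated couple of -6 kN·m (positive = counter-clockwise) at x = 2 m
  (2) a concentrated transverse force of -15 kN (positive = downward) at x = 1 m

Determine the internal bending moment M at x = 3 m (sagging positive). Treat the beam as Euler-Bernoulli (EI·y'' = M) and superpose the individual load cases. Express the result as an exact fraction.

Load 1 — applied couple M₀=-6 kN·m at a=2 m (b=L-a=2):
  M_1 = R_Ax - M_A - M₀  [x>a] with R_A=-9/4, M_A=-3/2 = (-9/4)·3 - (-3/2) - (-6) = 3/4 kN·m
Load 2 — point force P=-15 kN at a=1 m (b=L-a=3):
  M_2 = Pa²(a+3b)(L-x)/L³ - Pa²b/L²  [x>a] = (-15)·1²·(1+3·3)·(4-3)/4³ - (-15)·1²·3/4² = 15/32 kN·m
Superposition: M = Σ M_i = 39/32 kN·m ≈ 1.218750 kN·m

M(3) = 39/32 kN·m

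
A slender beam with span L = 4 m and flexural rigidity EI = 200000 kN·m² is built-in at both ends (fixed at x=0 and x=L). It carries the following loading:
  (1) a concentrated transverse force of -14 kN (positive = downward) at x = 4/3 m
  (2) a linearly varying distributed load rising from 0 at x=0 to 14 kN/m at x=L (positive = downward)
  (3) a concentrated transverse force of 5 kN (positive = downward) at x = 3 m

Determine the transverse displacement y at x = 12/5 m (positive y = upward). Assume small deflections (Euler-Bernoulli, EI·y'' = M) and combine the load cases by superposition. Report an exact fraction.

Load 1 — point force P=-14 kN at a=4/3 m (b=L-a=8/3):
  y_1 = -Pa²(L-x)²(3bL-(3b+a)(L-x))/(6L³EI)  [x>a] = -(-14)·(4/3)²·(4-(12/5))²·(3·(8/3)·4-(3·(8/3)+(4/3))·(4-(12/5)))/(6·4³·200000) = 448/31640625 m
Load 2 — triangular load w₀=14 kN/m (0→w₀ over full span):
  y_2 = -w₀x²(L-x)²(x+2L)/(120LEI) = -14·(12/5)²·(4-(12/5))²·((12/5)+2·4)/(120·4·200000) = -1092/48828125 m
Load 3 — point force P=5 kN at a=3 m (b=L-a=1):
  y_3 = -Pb²x²(3aL-(3a+b)x)/(6L³EI)  [x≤a] = -5·1²·(12/5)²·(3·3·4-(3·3+1)·(12/5))/(6·4³·200000) = -9/2000000 m
Superposition: y = Σ y_i = -6431981/506250000000 m ≈ -0.000013 m

y(12/5) = -6431981/506250000000 m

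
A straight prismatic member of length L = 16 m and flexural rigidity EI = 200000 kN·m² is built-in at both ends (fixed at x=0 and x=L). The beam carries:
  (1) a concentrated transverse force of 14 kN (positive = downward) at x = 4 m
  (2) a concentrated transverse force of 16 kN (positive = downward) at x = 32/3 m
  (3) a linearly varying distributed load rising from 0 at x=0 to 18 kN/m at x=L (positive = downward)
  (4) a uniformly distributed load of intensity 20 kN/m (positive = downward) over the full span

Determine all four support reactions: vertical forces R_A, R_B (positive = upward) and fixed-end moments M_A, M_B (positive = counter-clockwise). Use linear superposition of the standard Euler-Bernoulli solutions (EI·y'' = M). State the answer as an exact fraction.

R_A = 473387/2160 kN, M_A = 170297/270 kN·m, R_B = 593653/2160 kN, M_B = -190483/270 kN·m

Load 1 — point force P=14 kN at a=4 m (b=L-a=12):
  R_A = Pb²(3a+b)/L³ = 14·12²·(3·4+12)/16³ = 189/16 kN
  M_A = Pab²/L² = 14·4·12²/16² = 63/2 kN·m
  R_B = Pa²(a+3b)/L³ = 14·4²·(4+3·12)/16³ = 35/16 kN
  M_B = -Pa²b/L² = -14·4²·12/16² = -21/2 kN·m
Load 2 — point force P=16 kN at a=32/3 m (b=L-a=16/3):
  R_A = Pb²(3a+b)/L³ = 16·(16/3)²·(3·(32/3)+(16/3))/16³ = 112/27 kN
  M_A = Pab²/L² = 16·(32/3)·(16/3)²/16² = 512/27 kN·m
  R_B = Pa²(a+3b)/L³ = 16·(32/3)²·((32/3)+3·(16/3))/16³ = 320/27 kN
  M_B = -Pa²b/L² = -16·(32/3)²·(16/3)/16² = -1024/27 kN·m
Load 3 — triangular load w₀=18 kN/m (0→w₀ over full span):
  R_A = 3w₀L/20 = 3·18·16/20 = 216/5 kN
  M_A = w₀L²/30 = 18·16²/30 = 768/5 kN·m
  R_B = 7w₀L/20 = 7·18·16/20 = 504/5 kN
  M_B = -w₀L²/20 = -18·16²/20 = -1152/5 kN·m
Load 4 — uniform load w=20 kN/m over full span:
  R_A = wL/2 = 20·16/2 = 160 kN
  M_A = wL²/12 = 20·16²/12 = 1280/3 kN·m
  R_B = wL/2 = 20·16/2 = 160 kN
  M_B = -wL²/12 = -20·16²/12 = -1280/3 kN·m
Superposition: R_A = 473387/2160 kN, M_A = 170297/270 kN·m, R_B = 593653/2160 kN, M_B = -190483/270 kN·m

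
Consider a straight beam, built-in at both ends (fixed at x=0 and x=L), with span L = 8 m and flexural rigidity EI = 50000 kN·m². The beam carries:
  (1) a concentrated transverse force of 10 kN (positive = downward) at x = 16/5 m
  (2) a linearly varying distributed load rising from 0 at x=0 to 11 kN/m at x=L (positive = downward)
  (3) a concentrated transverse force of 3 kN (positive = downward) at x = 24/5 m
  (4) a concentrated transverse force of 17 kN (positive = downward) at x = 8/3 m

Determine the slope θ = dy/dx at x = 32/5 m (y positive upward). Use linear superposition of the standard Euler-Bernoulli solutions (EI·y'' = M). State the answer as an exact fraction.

Load 1 — point force P=10 kN at a=16/5 m (b=L-a=24/5):
  θ_1 = Pa²(L-x)(2bL-(3b+a)(L-x))/(2L³EI)  [x>a] = 10·(16/5)²·(8-(32/5))·(2·(24/5)·8-(3·(24/5)+(16/5))·(8-(32/5)))/(2·8³·50000) = 304/1953125 rad
Load 2 — triangular load w₀=11 kN/m (0→w₀ over full span):
  θ_2 = -w₀(2x(L-x)(L-2x)(x+2L)+x²(L-x)²)/(120LEI) = -11·(2·(32/5)·(8-(32/5))·(8-2·(32/5))·((32/5)+2·8)+(32/5)²·(8-(32/5))²)/(120·8·50000) = 2816/5859375 rad
Load 3 — point force P=3 kN at a=24/5 m (b=L-a=16/5):
  θ_3 = Pa²(L-x)(2bL-(3b+a)(L-x))/(2L³EI)  [x>a] = 3·(24/5)²·(8-(32/5))·(2·(16/5)·8-(3·(16/5)+(24/5))·(8-(32/5)))/(2·8³·50000) = 594/9765625 rad
Load 4 — point force P=17 kN at a=8/3 m (b=L-a=16/3):
  θ_4 = Pa²(L-x)(2bL-(3b+a)(L-x))/(2L³EI)  [x>a] = 17·(8/3)²·(8-(32/5))·(2·(16/3)·8-(3·(16/3)+(8/3))·(8-(32/5)))/(2·8³·50000) = 442/2109375 rad
Superposition: θ = Σ θ_i = 239048/263671875 rad ≈ 0.000907 rad

θ(32/5) = 239048/263671875 rad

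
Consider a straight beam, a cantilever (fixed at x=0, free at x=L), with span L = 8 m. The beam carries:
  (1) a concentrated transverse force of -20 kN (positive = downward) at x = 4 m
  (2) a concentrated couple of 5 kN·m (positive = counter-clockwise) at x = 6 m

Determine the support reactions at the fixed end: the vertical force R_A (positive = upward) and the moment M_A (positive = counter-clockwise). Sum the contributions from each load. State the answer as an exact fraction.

Load 1 — point force P=-20 kN at a=4 m (b=L-a=4):
  R_A = P = (-20) = -20 kN
  M_A = Pa = (-20)·4 = -80 kN·m
Load 2 — applied couple M₀=5 kN·m at a=6 m (b=L-a=2):
  R_A = 0 kN
  M_A = -M₀ = -5 kN·m
Superposition: R_A = -20 kN, M_A = -85 kN·m

R_A = -20 kN, M_A = -85 kN·m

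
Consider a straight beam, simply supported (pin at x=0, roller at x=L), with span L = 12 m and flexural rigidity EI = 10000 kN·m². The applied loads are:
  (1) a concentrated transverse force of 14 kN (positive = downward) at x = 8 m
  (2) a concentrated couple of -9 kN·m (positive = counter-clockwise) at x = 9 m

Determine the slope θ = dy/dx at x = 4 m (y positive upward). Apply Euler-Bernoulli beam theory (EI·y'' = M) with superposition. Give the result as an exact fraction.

Load 1 — point force P=14 kN at a=8 m (b=L-a=4):
  θ_1 = -Pb(L²-b²-3x²)/(6LEI)  [x≤a] = -14·4·(12²-4²-3·4²)/(6·12·10000) = -7/1125 rad
Load 2 — applied couple M₀=-9 kN·m at a=9 m (b=L-a=3):
  θ_2 = (M₀x²/(2L)+C₁)/EI  [x≤a] with C₁=M₀(3b²-L²)/(6L)=117/8 = ((-9)·4²/(2·12)+(117/8))/10000 = 69/80000 rad
Superposition: θ = Σ θ_i = -3859/720000 rad ≈ -0.005360 rad

θ(4) = -3859/720000 rad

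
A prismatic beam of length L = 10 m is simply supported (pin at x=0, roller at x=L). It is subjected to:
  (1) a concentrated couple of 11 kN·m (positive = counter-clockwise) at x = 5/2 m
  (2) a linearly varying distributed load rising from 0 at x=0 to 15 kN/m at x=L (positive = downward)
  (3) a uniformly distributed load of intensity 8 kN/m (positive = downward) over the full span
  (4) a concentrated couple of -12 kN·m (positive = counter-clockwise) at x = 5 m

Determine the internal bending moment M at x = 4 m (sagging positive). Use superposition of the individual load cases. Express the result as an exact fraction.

M(4) = 843/5 kN·m

Load 1 — applied couple M₀=11 kN·m at a=5/2 m (b=L-a=15/2):
  M_1 = M₀x/L - M₀  [x>a] = 11·4/10 - 11 = -33/5 kN·m
Load 2 — triangular load w₀=15 kN/m (0→w₀ over full span):
  M_2 = w₀Lx/6 - w₀x³/(6L) = 15·10·4/6 - 15·4³/(6·10) = 84 kN·m
Load 3 — uniform load w=8 kN/m over full span:
  M_3 = wx(L-x)/2 = 8·4·(10-4)/2 = 96 kN·m
Load 4 — applied couple M₀=-12 kN·m at a=5 m (b=L-a=5):
  M_4 = M₀x/L  [x≤a] = (-12)·4/10 = -24/5 kN·m
Superposition: M = Σ M_i = 843/5 kN·m ≈ 168.600000 kN·m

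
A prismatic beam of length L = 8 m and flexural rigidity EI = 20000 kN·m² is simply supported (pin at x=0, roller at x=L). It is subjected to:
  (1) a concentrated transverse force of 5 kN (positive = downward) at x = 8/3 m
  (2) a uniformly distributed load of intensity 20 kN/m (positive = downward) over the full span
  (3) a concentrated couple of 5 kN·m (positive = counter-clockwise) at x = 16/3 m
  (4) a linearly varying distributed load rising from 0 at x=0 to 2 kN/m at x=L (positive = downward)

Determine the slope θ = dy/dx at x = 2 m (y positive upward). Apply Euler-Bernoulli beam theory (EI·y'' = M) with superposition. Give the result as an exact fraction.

θ(2) = -525461/32400000 rad

Load 1 — point force P=5 kN at a=8/3 m (b=L-a=16/3):
  θ_1 = -Pb(L²-b²-3x²)/(6LEI)  [x≤a] = -5·(16/3)·(8²-(16/3)²-3·2²)/(6·8·20000) = -53/81000 rad
Load 2 — uniform load w=20 kN/m over full span:
  θ_2 = -w(L³-6Lx²+4x³)/(24EI) = -20·(8³-6·8·2²+4·2³)/(24·20000) = -11/750 rad
Load 3 — applied couple M₀=5 kN·m at a=16/3 m (b=L-a=8/3):
  θ_3 = (M₀x²/(2L)+C₁)/EI  [x≤a] with C₁=M₀(3b²-L²)/(6L)=-40/9 = (5·2²/(2·8)+(-40/9))/20000 = -23/144000 rad
Load 4 — triangular load w₀=2 kN/m (0→w₀ over full span):
  θ_4 = -w₀(7L⁴-30L²x²+15x⁴)/(360LEI) = -2·(7·8⁴-30·8²·2²+15·2⁴)/(360·8·20000) = -1327/1800000 rad
Superposition: θ = Σ θ_i = -525461/32400000 rad ≈ -0.016218 rad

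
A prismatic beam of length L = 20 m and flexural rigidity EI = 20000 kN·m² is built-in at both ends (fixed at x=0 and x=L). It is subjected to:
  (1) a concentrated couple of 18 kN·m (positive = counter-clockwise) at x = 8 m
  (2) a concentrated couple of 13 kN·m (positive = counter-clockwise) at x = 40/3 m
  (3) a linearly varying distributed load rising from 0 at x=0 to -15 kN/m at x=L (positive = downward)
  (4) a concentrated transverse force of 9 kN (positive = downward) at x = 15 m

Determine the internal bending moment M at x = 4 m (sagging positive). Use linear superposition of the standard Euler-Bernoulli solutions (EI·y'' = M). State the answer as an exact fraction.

M(4) = 164069/6000 kN·m

Load 1 — applied couple M₀=18 kN·m at a=8 m (b=L-a=12):
  M_1 = R_Ax - M_A  [x≤a] with R_A=162/125, M_A=54/25 = (162/125)·4 - (54/25) = 378/125 kN·m
Load 2 — applied couple M₀=13 kN·m at a=40/3 m (b=L-a=20/3):
  M_2 = R_Ax - M_A  [x≤a] with R_A=13/15, M_A=13/3 = (13/15)·4 - (13/3) = -13/15 kN·m
Load 3 — triangular load w₀=-15 kN/m (0→w₀ over full span):
  M_3 = 3w₀Lx/20 - w₀L²/30 - w₀x³/(6L) = 3·(-15)·20·4/20 - (-15)·20²/30 - (-15)·4³/(6·20) = 28 kN·m
Load 4 — point force P=9 kN at a=15 m (b=L-a=5):
  M_4 = Pb²(3a+b)x/L³ - Pab²/L²  [x≤a] = 9·5²·(3·15+5)·4/20³ - 9·15·5²/20² = -45/16 kN·m
Superposition: M = Σ M_i = 164069/6000 kN·m ≈ 27.344833 kN·m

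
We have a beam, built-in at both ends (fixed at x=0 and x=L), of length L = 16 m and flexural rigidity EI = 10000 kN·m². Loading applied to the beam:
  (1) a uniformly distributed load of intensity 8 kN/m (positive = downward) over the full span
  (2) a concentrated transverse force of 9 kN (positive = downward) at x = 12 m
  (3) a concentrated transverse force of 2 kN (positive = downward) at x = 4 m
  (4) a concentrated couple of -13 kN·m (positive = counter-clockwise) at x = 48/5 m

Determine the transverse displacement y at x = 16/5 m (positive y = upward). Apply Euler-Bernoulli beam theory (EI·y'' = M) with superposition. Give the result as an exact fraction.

y(16/5) = -342794/5859375 m

Load 1 — uniform load w=8 kN/m over full span:
  y_1 = -wx²(L-x)²/(24EI) = -8·(16/5)²·(16-(16/5))²/(24·10000) = -65536/1171875 m
Load 2 — point force P=9 kN at a=12 m (b=L-a=4):
  y_2 = -Pb²x²(3aL-(3a+b)x)/(6L³EI)  [x≤a] = -9·4²·(16/5)²·(3·12·16-(3·12+4)·(16/5))/(6·16³·10000) = -42/15625 m
Load 3 — point force P=2 kN at a=4 m (b=L-a=12):
  y_3 = -Pb²x²(3aL-(3a+b)x)/(6L³EI)  [x≤a] = -2·12²·(16/5)²·(3·4·16-(3·4+12)·(16/5))/(6·16³·10000) = -108/78125 m
Load 4 — applied couple M₀=-13 kN·m at a=48/5 m (b=L-a=32/5):
  y_4 = (R_Ax³/6 - M_Ax²/2)/EI  [x≤a] with R_A=-117/100, M_A=-104/25 = ((-117/100)·(16/5)³/6 - (-104/25)·(16/5)²/2)/10000 = 2912/1953125 m
Superposition: y = Σ y_i = -342794/5859375 m ≈ -0.058504 m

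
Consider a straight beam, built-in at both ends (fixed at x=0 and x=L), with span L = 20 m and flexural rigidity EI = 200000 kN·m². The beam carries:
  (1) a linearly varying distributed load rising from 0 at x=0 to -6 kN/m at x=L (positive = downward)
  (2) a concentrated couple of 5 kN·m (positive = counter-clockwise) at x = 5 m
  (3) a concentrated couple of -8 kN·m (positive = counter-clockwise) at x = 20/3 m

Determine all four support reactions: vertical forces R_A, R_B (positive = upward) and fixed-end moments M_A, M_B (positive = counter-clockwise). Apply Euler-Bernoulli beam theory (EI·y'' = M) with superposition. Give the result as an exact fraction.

R_A = -8761/480 kN, M_A = -1295/16 kN·m, R_B = -20039/480 kN, M_B = 5707/48 kN·m

Load 1 — triangular load w₀=-6 kN/m (0→w₀ over full span):
  R_A = 3w₀L/20 = 3·(-6)·20/20 = -18 kN
  M_A = w₀L²/30 = (-6)·20²/30 = -80 kN·m
  R_B = 7w₀L/20 = 7·(-6)·20/20 = -42 kN
  M_B = -w₀L²/20 = -(-6)·20²/20 = 120 kN·m
Load 2 — applied couple M₀=5 kN·m at a=5 m (b=L-a=15):
  R_A = 6M₀ab/L³ = 6·5·5·15/20³ = 9/32 kN
  M_A = M₀b(2a-b)/L² = 5·15·(2·5-15)/20² = -15/16 kN·m
  R_B = -6M₀ab/L³ = -6·5·5·15/20³ = -9/32 kN
  M_B = M₀a(2b-a)/L² = 5·5·(2·15-5)/20² = 25/16 kN·m
Load 3 — applied couple M₀=-8 kN·m at a=20/3 m (b=L-a=40/3):
  R_A = 6M₀ab/L³ = 6·(-8)·(20/3)·(40/3)/20³ = -8/15 kN
  M_A = M₀b(2a-b)/L² = (-8)·(40/3)·(2·(20/3)-(40/3))/20² = 0 kN·m
  R_B = -6M₀ab/L³ = -6·(-8)·(20/3)·(40/3)/20³ = 8/15 kN
  M_B = M₀a(2b-a)/L² = (-8)·(20/3)·(2·(40/3)-(20/3))/20² = -8/3 kN·m
Superposition: R_A = -8761/480 kN, M_A = -1295/16 kN·m, R_B = -20039/480 kN, M_B = 5707/48 kN·m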